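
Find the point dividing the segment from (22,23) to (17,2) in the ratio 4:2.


Px = (4*17 + 2*22)/6 = 112/6 = 18.6667
Py = (4*2 + 2*23)/6 = 54/6 = 9.0000

P = (18.6667, 9.0000)


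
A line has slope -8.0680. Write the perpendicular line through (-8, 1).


Perpendicular slope = -1/m1 = -1/(-8.0680) = 0.1239
b2 = y0 - m2*x0 = 1 - 8/(-8.0680) = 1 + 0.9916 = 1.9916

y = 0.1239x + 1.9916


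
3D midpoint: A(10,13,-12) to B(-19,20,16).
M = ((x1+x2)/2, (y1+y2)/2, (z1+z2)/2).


Mx = (10- 19)/2 = -4.5000
My = (13+20)/2 = 16.5000
Mz = (-12+16)/2 = 2.0000

M = (-4.5000, 16.5000, 2.0000)


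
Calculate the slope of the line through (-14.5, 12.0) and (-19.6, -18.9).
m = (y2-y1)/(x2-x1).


dy = -18.9 - 12.0 = -30.9
dx = -19.6 + 14.5 = -5.1
m = -30.9/(-5.1) = 6.0588

m = 6.0588


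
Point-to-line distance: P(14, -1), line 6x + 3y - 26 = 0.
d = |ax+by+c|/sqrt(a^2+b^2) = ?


|6*14 + 3*(-1) - 26| = |55| = 55
sqrt(36 + 9) = sqrt(45) = 6.7082
d = 55/sqrt(45) = 8.1989

8.1989


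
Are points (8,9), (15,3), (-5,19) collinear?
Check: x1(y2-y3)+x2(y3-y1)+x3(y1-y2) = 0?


8*(3-19) + 15*(19-9) - 5*(9-3)
= -128 + 150 - 30 = -8

No, not collinear (determinant = -8)


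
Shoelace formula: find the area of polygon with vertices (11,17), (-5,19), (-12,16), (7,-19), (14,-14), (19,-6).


sum(xi*y_{i+1}) = 11*19 - 5*16 - 12*(-19) + 7*(-14) + 14*(-6) + 19*17 = 498
sum(yi*x_{i+1}) = 17*(-5) + 19*(-12) + 16*7 - 19*14 - 14*19 - 6*11 = -799
Area = |498 + 799|/2 = 1297/2 = 648.5000

648.5000 sq units


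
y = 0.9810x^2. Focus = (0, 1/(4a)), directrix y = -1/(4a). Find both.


a = 0.9810
1/(4a) = 0.2548
Focus = (0, 0.2548)
Directrix: y = -0.2548

Focus = (0, 0.2548), Directrix: y = -0.2548


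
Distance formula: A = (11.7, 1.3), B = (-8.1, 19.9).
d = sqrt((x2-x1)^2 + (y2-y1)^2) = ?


dx = -8.1 - 11.7 = -19.8
dy = 19.9 - 1.3 = 18.6
d = sqrt(392.04 + 345.96) = sqrt(738) = 27.1662

27.1662


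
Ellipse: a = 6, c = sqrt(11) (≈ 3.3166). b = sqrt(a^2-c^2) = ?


b^2 = 6^2 - (sqrt(11))^2 = 36 - 11 = 25
b = sqrt(25) = 5

b = 5


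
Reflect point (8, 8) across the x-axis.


Reflection rule for x-axis: (x, -y)
(8, 8) -> (8, -8)

(8, -8)


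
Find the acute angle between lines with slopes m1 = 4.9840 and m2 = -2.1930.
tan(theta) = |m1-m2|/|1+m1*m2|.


m1-m2 = 7.177
1+m1*m2 = -9.929912
tan(theta) = |7.177/(-9.929912)| = 0.722766
theta = arctan(|7.177/(-9.929912)|) = 35.8581 degrees (acute angle)

35.8581 degrees


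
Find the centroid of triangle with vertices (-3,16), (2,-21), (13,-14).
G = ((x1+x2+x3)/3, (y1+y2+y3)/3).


Gx = (-3+2+13)/3 = 12/3 = 4.0000
Gy = (16- 21- 14)/3 = -19/3 = -6.3333

G = (4.0000, -6.3333)


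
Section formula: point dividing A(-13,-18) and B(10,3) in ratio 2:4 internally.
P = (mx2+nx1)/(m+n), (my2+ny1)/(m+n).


Px = (2*10 + 4*(-13))/6 = -32/6 = -5.3333
Py = (2*3 + 4*(-18))/6 = -66/6 = -11.0000

P = (-5.3333, -11.0000)


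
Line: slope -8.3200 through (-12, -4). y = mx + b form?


y + 4 = -8.3200(x + 12)
y = -8.3200x - 4 + 8.3200*(-12)
y = -8.3200x - 103.8400

y = -8.3200x - 103.8400


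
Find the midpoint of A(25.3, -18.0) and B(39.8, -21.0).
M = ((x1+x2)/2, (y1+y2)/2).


Mx = (25.3 + 39.8)/2 = 65.1/2 = 32.5500
My = (-18.0 - 21.0)/2 = -39.0/2 = -19.5000

(32.5500, -19.5000)


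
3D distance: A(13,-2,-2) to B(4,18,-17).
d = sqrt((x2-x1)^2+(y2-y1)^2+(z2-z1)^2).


dx=-9, dy=20, dz=-15
d = sqrt(81+400+225) = sqrt(706) = 26.5707

26.5707


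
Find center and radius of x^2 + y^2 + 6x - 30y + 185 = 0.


h = -D/2 = -6/2 = -3
k = -E/2 = 30/2 = 15
r^2 = h^2 + k^2 - F = 9 + 225 - 185 = 49
r = 7

Center (-3, 15), radius = 7


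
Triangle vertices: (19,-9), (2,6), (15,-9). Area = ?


19*(6+ 9) = 285
2*(-9+ 9) = 0
15*(-9-6) = -225
sum = 60
Area = |60|/2 = 30.0000

30.0000 sq units


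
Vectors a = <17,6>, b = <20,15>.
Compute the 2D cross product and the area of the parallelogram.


cross = 17*15 - 6*20 = 255 - 120 = 135
Parallelogram area = |135| = 135

cross = 135, parallelogram area = 135


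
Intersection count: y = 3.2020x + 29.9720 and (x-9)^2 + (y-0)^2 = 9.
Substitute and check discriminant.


Substitute y = 3.2020x + 29.9720: (x-9)^2 + (3.2020x+29.9720-0)^2 = 9
Expand to Ax^2 + Bx + C = 0, where b-k = 29.972
A = 1+m^2 = 11.252804
B = 2(m(b-k) - h) = 2(3.2020*29.972 - 9) = 173.940688
C = h^2 + (b-k)^2 - r^2 = 81 + 898.320784 - 9 = 970.320784
disc = B^2-4AC = 30255.3629 - 43675.3184 = -13419.9555
disc < 0

0 intersection points


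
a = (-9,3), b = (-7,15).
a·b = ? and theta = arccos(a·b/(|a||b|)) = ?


a·b = -9*(-7) + 3*15 = 63 + 45 = 108
|a| = sqrt(81+9) = 9.4868
|b| = sqrt(49+225) = 16.5529
cos(theta) = 108/(sqrt(90)*sqrt(274)) = 108/sqrt(24660) = 0.687745
theta = arccos(108/sqrt(24660)) = 46.5482 degrees

a·b = 108, theta = 46.5482 deg


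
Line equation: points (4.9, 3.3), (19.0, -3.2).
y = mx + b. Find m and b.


m = (-6.5)/(14.1) = -0.4610
b = y1 - m*x1 = 3.3 - (-6.5*4.9)/(14.1) = 3.3 + 2.2589 = 5.5589

y = -0.4610x + 5.5589


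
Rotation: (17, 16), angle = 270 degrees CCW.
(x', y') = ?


cos(270) = 0, sin(270) = -1
x' = 17*0 - 16*(-1) = 16
y' = 17*(-1) + 16*0 = -17

(16, -17)


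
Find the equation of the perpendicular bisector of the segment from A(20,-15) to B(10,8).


Midpoint = (15, -3.5)
Slope of AB = dy/dx = 23/(-10) = -2.3000
Perp slope = -dx/dy = 10/23 = 0.4348
b = My - (perp slope)*Mx = -3.5 + (-10*15)/23 = -3.5 - 6.5217 = -10.0217

y = 0.4348x - 10.0217


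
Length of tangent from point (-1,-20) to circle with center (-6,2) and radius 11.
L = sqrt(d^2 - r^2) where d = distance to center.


d = sqrt((-1+ 6)^2 + (-20-2)^2) = sqrt(25+484) = 22.5610
L = sqrt(509.0000 - 121) = sqrt(388.0000) = 19.6977

19.6977


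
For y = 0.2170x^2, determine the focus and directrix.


a = 0.2170
1/(4a) = 1.1521
Focus = (0, 1.1521)
Directrix: y = -1.1521

Focus = (0, 1.1521), Directrix: y = -1.1521


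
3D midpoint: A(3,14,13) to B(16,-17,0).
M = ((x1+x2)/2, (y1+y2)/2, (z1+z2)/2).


Mx = (3+16)/2 = 9.5000
My = (14- 17)/2 = -1.5000
Mz = (13+0)/2 = 6.5000

M = (9.5000, -1.5000, 6.5000)


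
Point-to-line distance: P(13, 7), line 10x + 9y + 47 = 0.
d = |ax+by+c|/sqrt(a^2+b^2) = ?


|10*13 + 9*7 + 47| = |240| = 240
sqrt(100 + 81) = sqrt(181) = 13.4536
d = 240/sqrt(181) = 17.8391

17.8391


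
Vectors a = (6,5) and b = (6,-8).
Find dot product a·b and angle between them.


a·b = 6*6 + 5*(-8) = 36 - 40 = -4
|a| = sqrt(36+25) = 7.8102
|b| = sqrt(36+64) = 10.0000
cos(theta) = -4/(sqrt(61)*sqrt(100)) = -4/sqrt(6100) = -0.051215
theta = arccos(-4/sqrt(6100)) = 92.9357 degrees

a·b = -4, theta = 92.9357 deg


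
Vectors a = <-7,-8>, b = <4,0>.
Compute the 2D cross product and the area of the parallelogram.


cross = -7*0 + 8*4 = 0 + 32 = 32
Parallelogram area = |32| = 32

cross = 32, parallelogram area = 32


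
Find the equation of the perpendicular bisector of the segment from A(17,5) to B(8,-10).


Midpoint = (12.5, -2.5)
Slope of AB = dy/dx = -15/(-9) = 1.6667
Perp slope = -dx/dy = -9/15 = -0.6000
b = My - (perp slope)*Mx = -2.5 + (-9*12.5)/(-15) = -2.5 + 7.5000 = 5.0000

y = -0.6000x + 5.0000


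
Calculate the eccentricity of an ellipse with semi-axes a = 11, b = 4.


c = sqrt(121-16) = sqrt(105) = 10.2470
e = c/a = sqrt(105)/11 = 0.9315

e = 0.9315


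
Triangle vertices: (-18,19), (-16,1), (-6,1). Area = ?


-18*(1-1) = 0
-16*(1-19) = 288
-6*(19-1) = -108
sum = 180
Area = |180|/2 = 90.0000

90.0000 sq units


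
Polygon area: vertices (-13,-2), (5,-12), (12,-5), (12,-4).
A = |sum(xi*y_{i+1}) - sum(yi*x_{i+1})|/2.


sum(xi*y_{i+1}) = -13*(-12) + 5*(-5) + 12*(-4) + 12*(-2) = 59
sum(yi*x_{i+1}) = -2*5 - 12*12 - 5*12 - 4*(-13) = -162
Area = |59 + 162|/2 = 221/2 = 110.5000

110.5000 sq units


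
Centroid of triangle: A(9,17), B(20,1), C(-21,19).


Gx = (9+20- 21)/3 = 8/3 = 2.6667
Gy = (17+1+19)/3 = 37/3 = 12.3333

G = (2.6667, 12.3333)


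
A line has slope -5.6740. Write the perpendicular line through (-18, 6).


Perpendicular slope = -1/m1 = -1/(-5.6740) = 0.1762
b2 = y0 - m2*x0 = 6 - 18/(-5.6740) = 6 + 3.1724 = 9.1724

y = 0.1762x + 9.1724


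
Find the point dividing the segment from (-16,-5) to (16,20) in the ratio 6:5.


Px = (6*16 + 5*(-16))/11 = 16/11 = 1.4545
Py = (6*20 + 5*(-5))/11 = 95/11 = 8.6364

P = (1.4545, 8.6364)


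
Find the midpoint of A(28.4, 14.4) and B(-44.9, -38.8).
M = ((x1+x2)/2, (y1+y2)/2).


Mx = (28.4 - 44.9)/2 = -16.5/2 = -8.2500
My = (14.4 - 38.8)/2 = -24.4/2 = -12.2000

(-8.2500, -12.2000)


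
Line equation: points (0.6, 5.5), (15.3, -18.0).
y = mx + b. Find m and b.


m = (-23.5)/(14.7) = -1.5986
b = y1 - m*x1 = 5.5 - (-23.5*0.6)/(14.7) = 5.5 + 0.9592 = 6.4592

y = -1.5986x + 6.4592


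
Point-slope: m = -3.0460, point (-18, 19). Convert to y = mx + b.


y - 19 = -3.0460(x + 18)
y = -3.0460x + 19 + 3.0460*(-18)
y = -3.0460x - 35.8280

y = -3.0460x - 35.8280


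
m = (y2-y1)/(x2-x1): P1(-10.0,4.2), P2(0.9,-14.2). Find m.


dy = -14.2 - 4.2 = -18.4
dx = 0.9 + 10.0 = 10.9
m = -18.4/10.9 = -1.6881

m = -1.6881


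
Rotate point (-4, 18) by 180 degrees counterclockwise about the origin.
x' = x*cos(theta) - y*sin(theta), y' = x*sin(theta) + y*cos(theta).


cos(180) = -1, sin(180) = 0
x' = -4*(-1) - 18*0 = 4
y' = -4*0 + 18*(-1) = -18

(4, -18)


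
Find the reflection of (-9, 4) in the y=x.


Reflection rule for y=x: (y, x)
(-9, 4) -> (4, -9)

(4, -9)


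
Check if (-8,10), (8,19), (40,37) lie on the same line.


-8*(19-37) + 8*(37-10) + 40*(10-19)
= 144 + 216 - 360 = 0

Yes, collinear (determinant = 0)


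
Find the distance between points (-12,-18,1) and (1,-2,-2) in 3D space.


dx=13, dy=16, dz=-3
d = sqrt(169+256+9) = sqrt(434) = 20.8327

20.8327


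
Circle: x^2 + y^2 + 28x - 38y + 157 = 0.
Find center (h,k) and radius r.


h = -D/2 = -28/2 = -14
k = -E/2 = 38/2 = 19
r^2 = h^2 + k^2 - F = 196 + 361 - 157 = 400
r = 20

Center (-14, 19), radius = 20


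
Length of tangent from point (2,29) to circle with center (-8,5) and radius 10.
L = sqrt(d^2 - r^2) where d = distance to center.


d = sqrt((2+ 8)^2 + (29-5)^2) = sqrt(100+576) = 26.0000
L = sqrt(676.0000 - 100) = sqrt(576.0000) = 24.0000

24.0000


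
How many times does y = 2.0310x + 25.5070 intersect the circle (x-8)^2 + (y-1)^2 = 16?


Substitute y = 2.0310x + 25.5070: (x-8)^2 + (2.0310x+25.5070-1)^2 = 16
Expand to Ax^2 + Bx + C = 0, where b-k = 24.507
A = 1+m^2 = 5.124961
B = 2(m(b-k) - h) = 2(2.0310*24.507 - 8) = 83.547434
C = h^2 + (b-k)^2 - r^2 = 64 + 600.593049 - 16 = 648.593049
disc = B^2-4AC = 6980.1737 - 13296.0563 = -6315.8826
disc < 0

0 intersection points


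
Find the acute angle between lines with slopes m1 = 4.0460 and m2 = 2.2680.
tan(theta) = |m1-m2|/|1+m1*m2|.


m1-m2 = 1.778
1+m1*m2 = 10.176328
tan(theta) = |1.778/10.176328| = 0.174719
theta = arctan(|1.778/10.176328|) = 9.9106 degrees (acute angle)

9.9106 degrees


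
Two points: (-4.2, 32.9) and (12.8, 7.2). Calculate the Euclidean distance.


dx = 12.8 + 4.2 = 17.0
dy = 7.2 - 32.9 = -25.7
d = sqrt(289.0 + 660.49) = sqrt(949.49) = 30.8138

30.8138


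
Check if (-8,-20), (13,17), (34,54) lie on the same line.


-8*(17-54) + 13*(54+ 20) + 34*(-20-17)
= 296 + 962 - 1258 = 0

Yes, collinear (determinant = 0)


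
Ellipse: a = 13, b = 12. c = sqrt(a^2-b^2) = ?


c^2 = 13^2 - 12^2 = 169 - 144 = 25
c = sqrt(25) = 5.0000

c = 5.0000


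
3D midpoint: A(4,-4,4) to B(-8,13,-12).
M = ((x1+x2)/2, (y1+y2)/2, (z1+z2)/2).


Mx = (4- 8)/2 = -2.0000
My = (-4+13)/2 = 4.5000
Mz = (4- 12)/2 = -4.0000

M = (-2.0000, 4.5000, -4.0000)


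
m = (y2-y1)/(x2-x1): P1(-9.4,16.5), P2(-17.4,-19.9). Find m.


dy = -19.9 - 16.5 = -36.4
dx = -17.4 + 9.4 = -8
m = -36.4/(-8) = 4.5500

m = 4.5500


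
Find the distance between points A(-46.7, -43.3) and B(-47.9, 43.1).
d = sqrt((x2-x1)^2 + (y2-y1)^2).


dx = -47.9 + 46.7 = -1.2
dy = 43.1 + 43.3 = 86.4
d = sqrt(1.44 + 7464.96) = sqrt(7466.4) = 86.4083

86.4083


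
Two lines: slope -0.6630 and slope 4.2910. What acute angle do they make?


m1-m2 = -4.954
1+m1*m2 = -1.844933
tan(theta) = |-4.954/(-1.844933)| = 2.685192
theta = arctan(|-4.954/(-1.844933)|) = 69.5740 degrees (acute angle)

69.5740 degrees


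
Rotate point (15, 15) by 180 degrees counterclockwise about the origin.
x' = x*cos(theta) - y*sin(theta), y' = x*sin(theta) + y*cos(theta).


cos(180) = -1, sin(180) = 0
x' = 15*(-1) - 15*0 = -15
y' = 15*0 + 15*(-1) = -15

(-15, -15)


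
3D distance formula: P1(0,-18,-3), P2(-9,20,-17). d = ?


dx=-9, dy=38, dz=-14
d = sqrt(81+1444+196) = sqrt(1721) = 41.4849

41.4849


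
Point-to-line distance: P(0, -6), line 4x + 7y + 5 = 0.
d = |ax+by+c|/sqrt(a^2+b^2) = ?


|4*0 + 7*(-6) + 5| = |-37| = 37
sqrt(16 + 49) = sqrt(65) = 8.0623
d = 37/sqrt(65) = 4.5893

4.5893


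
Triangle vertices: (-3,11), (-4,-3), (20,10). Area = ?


-3*(-3-10) = 39
-4*(10-11) = 4
20*(11+ 3) = 280
sum = 323
Area = |323|/2 = 161.5000

161.5000 sq units


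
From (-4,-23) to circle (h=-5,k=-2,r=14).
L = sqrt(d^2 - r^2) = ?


d = sqrt((-4+ 5)^2 + (-23+ 2)^2) = sqrt(1+441) = 21.0238
L = sqrt(442.0000 - 196) = sqrt(246.0000) = 15.6844

15.6844


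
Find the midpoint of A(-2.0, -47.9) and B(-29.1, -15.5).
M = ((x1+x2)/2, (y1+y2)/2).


Mx = (-2.0 - 29.1)/2 = -31.1/2 = -15.5500
My = (-47.9 - 15.5)/2 = -63.4/2 = -31.7000

(-15.5500, -31.7000)


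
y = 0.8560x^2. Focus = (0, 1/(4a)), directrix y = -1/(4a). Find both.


a = 0.8560
1/(4a) = 0.2921
Focus = (0, 0.2921)
Directrix: y = -0.2921

Focus = (0, 0.2921), Directrix: y = -0.2921


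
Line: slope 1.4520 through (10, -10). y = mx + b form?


y + 10 = 1.4520(x - 10)
y = 1.4520x - 10 - 1.4520*10
y = 1.4520x - 24.5200

y = 1.4520x - 24.5200


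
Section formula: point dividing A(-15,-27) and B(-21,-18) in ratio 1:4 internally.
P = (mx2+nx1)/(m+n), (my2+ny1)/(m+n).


Px = (1*(-21) + 4*(-15))/5 = -81/5 = -16.2000
Py = (1*(-18) + 4*(-27))/5 = -126/5 = -25.2000

P = (-16.2000, -25.2000)


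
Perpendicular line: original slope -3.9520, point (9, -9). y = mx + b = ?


Perpendicular slope = -1/m1 = -1/(-3.9520) = 0.2530
b2 = y0 - m2*x0 = -9 + 9/(-3.9520) = -9 - 2.2773 = -11.2773

y = 0.2530x - 11.2773


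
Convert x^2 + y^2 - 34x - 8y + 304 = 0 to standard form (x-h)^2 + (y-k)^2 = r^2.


h = -D/2 = 34/2 = 17
k = -E/2 = 8/2 = 4
r^2 = h^2 + k^2 - F = 289 + 16 - 304 = 1
r = 1

Center (17, 4), radius = 1


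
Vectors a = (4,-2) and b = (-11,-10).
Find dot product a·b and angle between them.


a·b = 4*(-11) - 2*(-10) = -44 + 20 = -24
|a| = sqrt(16+4) = 4.4721
|b| = sqrt(121+100) = 14.8661
cos(theta) = -24/(sqrt(20)*sqrt(221)) = -24/sqrt(4420) = -0.360994
theta = arccos(-24/sqrt(4420)) = 111.1613 degrees

a·b = -24, theta = 111.1613 deg


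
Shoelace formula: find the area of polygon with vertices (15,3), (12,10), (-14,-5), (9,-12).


sum(xi*y_{i+1}) = 15*10 + 12*(-5) - 14*(-12) + 9*3 = 285
sum(yi*x_{i+1}) = 3*12 + 10*(-14) - 5*9 - 12*15 = -329
Area = |285 + 329|/2 = 614/2 = 307.0000

307.0000 sq units


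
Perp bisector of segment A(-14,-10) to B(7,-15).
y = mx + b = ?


Midpoint = (-3.5, -12.5)
Slope of AB = dy/dx = -5/21 = -0.2381
Perp slope = -dx/dy = 21/5 = 4.2000
b = My - (perp slope)*Mx = -12.5 + (21*(-3.5))/(-5) = -12.5 + 14.7000 = 2.2000

y = 4.2000x + 2.2000


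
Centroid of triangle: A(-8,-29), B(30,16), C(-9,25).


Gx = (-8+30- 9)/3 = 13/3 = 4.3333
Gy = (-29+16+25)/3 = 12/3 = 4.0000

G = (4.3333, 4.0000)


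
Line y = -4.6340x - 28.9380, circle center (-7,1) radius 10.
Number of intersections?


Substitute y = -4.6340x - 28.9380: (x+ 7)^2 + (-4.6340x- 28.9380-1)^2 = 100
Expand to Ax^2 + Bx + C = 0, where b-k = -29.938
A = 1+m^2 = 22.473956
B = 2(m(b-k) - h) = 2(-4.6340*(-29.938) + 7) = 291.465384
C = h^2 + (b-k)^2 - r^2 = 49 + 896.283844 - 100 = 845.283844
disc = B^2-4AC = 84952.0701 - 75987.4877 = 8964.5824
disc > 0

2 intersection points


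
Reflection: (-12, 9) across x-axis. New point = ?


Reflection rule for x-axis: (x, -y)
(-12, 9) -> (-12, -9)

(-12, -9)


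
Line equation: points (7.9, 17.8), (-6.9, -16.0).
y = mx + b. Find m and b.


m = (-33.8)/(-14.8) = 2.2838
b = y1 - m*x1 = 17.8 - (-33.8*7.9)/(-14.8) = 17.8 - 18.0419 = -0.2419

y = 2.2838x - 0.2419


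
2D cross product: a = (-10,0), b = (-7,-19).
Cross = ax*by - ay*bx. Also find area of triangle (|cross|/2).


cross = -10*(-19) - 0*(-7) = 190 - 0 = 190
Triangle area = |190|/2 = 190/2 = 95.0000

cross = 190, triangle area = 95.0000


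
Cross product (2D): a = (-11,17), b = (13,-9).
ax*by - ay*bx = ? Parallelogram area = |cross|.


cross = -11*(-9) - 17*13 = 99 - 221 = -122
Parallelogram area = |-122| = 122

cross = -122, parallelogram area = 122


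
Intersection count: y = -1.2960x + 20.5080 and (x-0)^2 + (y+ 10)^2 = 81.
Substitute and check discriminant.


Substitute y = -1.2960x + 20.5080: (x-0)^2 + (-1.2960x+20.5080+ 10)^2 = 81
Expand to Ax^2 + Bx + C = 0, where b-k = 30.508
A = 1+m^2 = 2.679616
B = 2(m(b-k) - h) = 2(-1.2960*30.508 - 0) = -79.076736
C = h^2 + (b-k)^2 - r^2 = 0 + 930.738064 - 81 = 849.738064
disc = B^2-4AC = 6253.1302 - 9107.8868 = -2854.7566
disc < 0

0 intersection points


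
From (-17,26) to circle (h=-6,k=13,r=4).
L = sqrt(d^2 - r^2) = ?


d = sqrt((-17+ 6)^2 + (26-13)^2) = sqrt(121+169) = 17.0294
L = sqrt(290.0000 - 16) = sqrt(274.0000) = 16.5529

16.5529


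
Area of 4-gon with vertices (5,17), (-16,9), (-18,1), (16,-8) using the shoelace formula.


sum(xi*y_{i+1}) = 5*9 - 16*1 - 18*(-8) + 16*17 = 445
sum(yi*x_{i+1}) = 17*(-16) + 9*(-18) + 1*16 - 8*5 = -458
Area = |445 + 458|/2 = 903/2 = 451.5000

451.5000 sq units


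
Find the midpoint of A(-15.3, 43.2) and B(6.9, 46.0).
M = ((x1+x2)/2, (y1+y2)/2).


Mx = (-15.3 + 6.9)/2 = -8.4/2 = -4.2000
My = (43.2 + 46.0)/2 = 89.2/2 = 44.6000

(-4.2000, 44.6000)


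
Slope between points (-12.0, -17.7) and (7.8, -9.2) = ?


dy = -9.2 + 17.7 = 8.5
dx = 7.8 + 12.0 = 19.8
m = 8.5/19.8 = 0.4293

m = 0.4293


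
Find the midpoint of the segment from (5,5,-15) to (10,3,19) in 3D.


Mx = (5+10)/2 = 7.5000
My = (5+3)/2 = 4.0000
Mz = (-15+19)/2 = 2.0000

M = (7.5000, 4.0000, 2.0000)


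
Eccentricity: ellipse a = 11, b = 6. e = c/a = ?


c = sqrt(121-36) = sqrt(85) = 9.2195
e = c/a = sqrt(85)/11 = 0.8381

e = 0.8381


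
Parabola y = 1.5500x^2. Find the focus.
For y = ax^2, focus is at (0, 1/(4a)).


a = 1.5500
4a = 6.2000
focus = (0, 1/6.2000) = (0, 0.1613)

Focus = (0, 0.1613)


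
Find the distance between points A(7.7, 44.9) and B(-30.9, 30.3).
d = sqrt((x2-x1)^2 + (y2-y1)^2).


dx = -30.9 - 7.7 = -38.6
dy = 30.3 - 44.9 = -14.6
d = sqrt(1489.96 + 213.16) = sqrt(1703.12) = 41.2689

41.2689


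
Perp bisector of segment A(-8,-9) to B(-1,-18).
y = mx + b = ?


Midpoint = (-4.5, -13.5)
Slope of AB = dy/dx = -9/7 = -1.2857
Perp slope = -dx/dy = 7/9 = 0.7778
b = My - (perp slope)*Mx = -13.5 + (7*(-4.5))/(-9) = -13.5 + 3.5000 = -10.0000

y = 0.7778x - 10.0000


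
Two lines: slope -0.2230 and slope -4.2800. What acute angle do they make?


m1-m2 = 4.057
1+m1*m2 = 1.95444
tan(theta) = |4.057/1.95444| = 2.075786
theta = arctan(|4.057/1.95444|) = 64.2778 degrees (acute angle)

64.2778 degrees


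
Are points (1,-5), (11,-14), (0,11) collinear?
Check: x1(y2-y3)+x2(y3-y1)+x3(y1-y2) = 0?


1*(-14-11) + 11*(11+ 5) + 0*(-5+ 14)
= -25 + 176 + 0 = 151

No, not collinear (determinant = 151)


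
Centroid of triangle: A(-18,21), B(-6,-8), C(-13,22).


Gx = (-18- 6- 13)/3 = -37/3 = -12.3333
Gy = (21- 8+22)/3 = 35/3 = 11.6667

G = (-12.3333, 11.6667)


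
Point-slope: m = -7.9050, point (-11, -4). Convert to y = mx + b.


y + 4 = -7.9050(x + 11)
y = -7.9050x - 4 + 7.9050*(-11)
y = -7.9050x - 90.9550

y = -7.9050x - 90.9550


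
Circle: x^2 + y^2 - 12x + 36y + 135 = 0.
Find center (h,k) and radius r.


h = -D/2 = 12/2 = 6
k = -E/2 = -36/2 = -18
r^2 = h^2 + k^2 - F = 36 + 324 - 135 = 225
r = 15

Center (6, -18), radius = 15


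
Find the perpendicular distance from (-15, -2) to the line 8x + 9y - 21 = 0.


|8*(-15) + 9*(-2) - 21| = |-159| = 159
sqrt(64 + 81) = sqrt(145) = 12.0416
d = 159/sqrt(145) = 13.2042

13.2042


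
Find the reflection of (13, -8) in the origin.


Reflection rule for origin: (-x, -y)
(13, -8) -> (-13, 8)

(-13, 8)


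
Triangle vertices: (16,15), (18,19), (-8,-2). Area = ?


16*(19+ 2) = 336
18*(-2-15) = -306
-8*(15-19) = 32
sum = 62
Area = |62|/2 = 31.0000

31.0000 sq units


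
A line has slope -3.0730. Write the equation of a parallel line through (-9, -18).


Parallel lines have equal slopes.
m2 = -3.0730
b2 = -18 + 3.0730*(-9) = -45.6570

y = -3.0730x - 45.6570


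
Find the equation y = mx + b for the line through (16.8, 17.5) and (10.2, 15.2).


m = (-2.3)/(-6.6) = 0.3485
b = y1 - m*x1 = 17.5 - (-2.3*16.8)/(-6.6) = 17.5 - 5.8545 = 11.6455

y = 0.3485x + 11.6455


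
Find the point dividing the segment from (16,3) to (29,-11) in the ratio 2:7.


Px = (2*29 + 7*16)/9 = 170/9 = 18.8889
Py = (2*(-11) + 7*3)/9 = -1/9 = -0.1111

P = (18.8889, -0.1111)


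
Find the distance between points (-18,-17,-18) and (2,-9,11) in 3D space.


dx=20, dy=8, dz=29
d = sqrt(400+64+841) = sqrt(1305) = 36.1248

36.1248


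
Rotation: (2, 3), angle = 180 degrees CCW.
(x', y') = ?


cos(180) = -1, sin(180) = 0
x' = 2*(-1) - 3*0 = -2
y' = 2*0 + 3*(-1) = -3

(-2, -3)


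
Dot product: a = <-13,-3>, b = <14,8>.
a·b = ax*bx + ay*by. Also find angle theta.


a·b = -13*14 - 3*8 = -182 - 24 = -206
|a| = sqrt(169+9) = 13.3417
|b| = sqrt(196+64) = 16.1245
cos(theta) = -206/(sqrt(178)*sqrt(260)) = -206/sqrt(46280) = -0.957570
theta = arccos(-206/sqrt(46280)) = 163.2497 degrees

a·b = -206, theta = 163.2497 deg


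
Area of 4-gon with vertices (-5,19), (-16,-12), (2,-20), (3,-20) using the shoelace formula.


sum(xi*y_{i+1}) = -5*(-12) - 16*(-20) + 2*(-20) + 3*19 = 397
sum(yi*x_{i+1}) = 19*(-16) - 12*2 - 20*3 - 20*(-5) = -288
Area = |397 + 288|/2 = 685/2 = 342.5000

342.5000 sq units


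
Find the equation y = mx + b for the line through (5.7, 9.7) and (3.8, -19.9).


m = (-29.6)/(-1.9) = 15.5789
b = y1 - m*x1 = 9.7 - (-29.6*5.7)/(-1.9) = 9.7 - 88.8000 = -79.1000

y = 15.5789x - 79.1000


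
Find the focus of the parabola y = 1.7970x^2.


a = 1.7970
4a = 7.1880
focus = (0, 1/7.1880) = (0, 0.1391)

Focus = (0, 0.1391)


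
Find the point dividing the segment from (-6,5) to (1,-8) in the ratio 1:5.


Px = (1*1 + 5*(-6))/6 = -29/6 = -4.8333
Py = (1*(-8) + 5*5)/6 = 17/6 = 2.8333

P = (-4.8333, 2.8333)


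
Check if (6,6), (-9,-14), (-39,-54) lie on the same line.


6*(-14+ 54) - 9*(-54-6) - 39*(6+ 14)
= 240 + 540 - 780 = 0

Yes, collinear (determinant = 0)


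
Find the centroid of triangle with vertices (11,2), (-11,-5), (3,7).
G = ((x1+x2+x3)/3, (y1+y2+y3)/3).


Gx = (11- 11+3)/3 = 3/3 = 1.0000
Gy = (2- 5+7)/3 = 4/3 = 1.3333

G = (1.0000, 1.3333)


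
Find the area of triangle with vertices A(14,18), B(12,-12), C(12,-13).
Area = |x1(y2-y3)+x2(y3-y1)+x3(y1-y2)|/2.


14*(-12+ 13) = 14
12*(-13-18) = -372
12*(18+ 12) = 360
sum = 2
Area = |2|/2 = 1.0000

1.0000 sq units


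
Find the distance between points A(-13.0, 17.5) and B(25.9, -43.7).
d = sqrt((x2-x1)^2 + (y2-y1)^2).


dx = 25.9 + 13.0 = 38.9
dy = -43.7 - 17.5 = -61.2
d = sqrt(1513.21 + 3745.44) = sqrt(5258.65) = 72.5165

72.5165


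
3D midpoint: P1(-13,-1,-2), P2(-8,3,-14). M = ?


Mx = (-13- 8)/2 = -10.5000
My = (-1+3)/2 = 1.0000
Mz = (-2- 14)/2 = -8.0000

M = (-10.5000, 1.0000, -8.0000)


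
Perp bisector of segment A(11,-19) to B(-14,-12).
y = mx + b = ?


Midpoint = (-1.5, -15.5)
Slope of AB = dy/dx = 7/(-25) = -0.2800
Perp slope = -dx/dy = 25/7 = 3.5714
b = My - (perp slope)*Mx = -15.5 + (-25*(-1.5))/7 = -15.5 + 5.3571 = -10.1429

y = 3.5714x - 10.1429


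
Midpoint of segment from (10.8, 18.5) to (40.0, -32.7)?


Mx = (10.8 + 40.0)/2 = 50.8/2 = 25.4000
My = (18.5 - 32.7)/2 = -14.2/2 = -7.1000

(25.4000, -7.1000)


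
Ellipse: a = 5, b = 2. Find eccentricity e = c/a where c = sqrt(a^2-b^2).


c = sqrt(25-4) = sqrt(21) = 4.5826
e = c/a = sqrt(21)/5 = 0.9165

e = 0.9165


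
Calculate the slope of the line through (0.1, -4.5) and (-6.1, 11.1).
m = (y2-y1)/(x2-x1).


dy = 11.1 + 4.5 = 15.6
dx = -6.1 - 0.1 = -6.2
m = 15.6/(-6.2) = -2.5161

m = -2.5161


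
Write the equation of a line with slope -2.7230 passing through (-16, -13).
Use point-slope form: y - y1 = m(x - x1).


y + 13 = -2.7230(x + 16)
y = -2.7230x - 13 + 2.7230*(-16)
y = -2.7230x - 56.5680

y = -2.7230x - 56.5680


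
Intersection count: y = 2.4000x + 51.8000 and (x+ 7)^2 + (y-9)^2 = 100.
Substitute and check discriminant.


Substitute y = 2.4000x + 51.8000: (x+ 7)^2 + (2.4000x+51.8000-9)^2 = 100
Expand to Ax^2 + Bx + C = 0, where b-k = 42.8
A = 1+m^2 = 6.76
B = 2(m(b-k) - h) = 2(2.4000*42.8 + 7) = 219.44
C = h^2 + (b-k)^2 - r^2 = 49 + 1831.84 - 100 = 1780.84
disc = B^2-4AC = 48153.9136 - 48153.9136 = 0
disc = 0

1 intersection point (tangent)


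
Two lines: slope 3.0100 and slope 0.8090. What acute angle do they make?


m1-m2 = 2.201
1+m1*m2 = 3.43509
tan(theta) = |2.201/3.43509| = 0.640740
theta = arctan(|2.201/3.43509|) = 32.6493 degrees (acute angle)

32.6493 degrees


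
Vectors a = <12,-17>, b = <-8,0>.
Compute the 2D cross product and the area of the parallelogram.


cross = 12*0 + 17*(-8) = 0 - 136 = -136
Parallelogram area = |-136| = 136

cross = -136, parallelogram area = 136


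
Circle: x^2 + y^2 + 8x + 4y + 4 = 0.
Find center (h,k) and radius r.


h = -D/2 = -8/2 = -4
k = -E/2 = -4/2 = -2
r^2 = h^2 + k^2 - F = 16 + 4 - 4 = 16
r = 4

Center (-4, -2), radius = 4


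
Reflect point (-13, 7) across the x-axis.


Reflection rule for x-axis: (x, -y)
(-13, 7) -> (-13, -7)

(-13, -7)


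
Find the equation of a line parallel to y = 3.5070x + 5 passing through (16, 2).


Parallel lines have equal slopes.
m2 = 3.5070
b2 = 2 - 3.5070*16 = -54.1120

y = 3.5070x - 54.1120


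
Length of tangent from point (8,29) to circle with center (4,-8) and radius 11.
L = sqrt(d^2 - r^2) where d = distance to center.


d = sqrt((8-4)^2 + (29+ 8)^2) = sqrt(16+1369) = 37.2156
L = sqrt(1385.0000 - 121) = sqrt(1264.0000) = 35.5528

35.5528


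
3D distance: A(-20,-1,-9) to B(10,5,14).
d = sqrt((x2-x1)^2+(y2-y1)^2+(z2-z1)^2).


dx=30, dy=6, dz=23
d = sqrt(900+36+529) = sqrt(1465) = 38.2753

38.2753


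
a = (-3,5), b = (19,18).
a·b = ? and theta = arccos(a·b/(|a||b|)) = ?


a·b = -3*19 + 5*18 = -57 + 90 = 33
|a| = sqrt(9+25) = 5.8310
|b| = sqrt(361+324) = 26.1725
cos(theta) = 33/(sqrt(34)*sqrt(685)) = 33/sqrt(23290) = 0.216237
theta = arccos(33/sqrt(23290)) = 77.5119 degrees

a·b = 33, theta = 77.5119 deg


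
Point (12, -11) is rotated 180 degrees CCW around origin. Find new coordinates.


cos(180) = -1, sin(180) = 0
x' = 12*(-1) + 11*0 = -12
y' = 12*0 - 11*(-1) = 11

(-12, 11)


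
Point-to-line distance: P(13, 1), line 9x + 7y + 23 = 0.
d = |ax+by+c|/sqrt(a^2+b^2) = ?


|9*13 + 7*1 + 23| = |147| = 147
sqrt(81 + 49) = sqrt(130) = 11.4018
d = 147/sqrt(130) = 12.8928

12.8928


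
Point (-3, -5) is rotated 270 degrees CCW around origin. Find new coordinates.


cos(270) = 0, sin(270) = -1
x' = -3*0 + 5*(-1) = -5
y' = -3*(-1) - 5*0 = 3

(-5, 3)


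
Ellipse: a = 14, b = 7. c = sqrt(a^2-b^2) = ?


c^2 = 14^2 - 7^2 = 196 - 49 = 147
c = sqrt(147) = 12.1244

c = 12.1244


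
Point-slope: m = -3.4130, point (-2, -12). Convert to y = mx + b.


y + 12 = -3.4130(x + 2)
y = -3.4130x - 12 + 3.4130*(-2)
y = -3.4130x - 18.8260

y = -3.4130x - 18.8260


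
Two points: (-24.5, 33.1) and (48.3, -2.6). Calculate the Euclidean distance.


dx = 48.3 + 24.5 = 72.8
dy = -2.6 - 33.1 = -35.7
d = sqrt(5299.84 + 1274.49) = sqrt(6574.33) = 81.0822

81.0822


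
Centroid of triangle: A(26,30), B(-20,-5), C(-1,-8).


Gx = (26- 20- 1)/3 = 5/3 = 1.6667
Gy = (30- 5- 8)/3 = 17/3 = 5.6667

G = (1.6667, 5.6667)


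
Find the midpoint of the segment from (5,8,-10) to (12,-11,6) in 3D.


Mx = (5+12)/2 = 8.5000
My = (8- 11)/2 = -1.5000
Mz = (-10+6)/2 = -2.0000

M = (8.5000, -1.5000, -2.0000)


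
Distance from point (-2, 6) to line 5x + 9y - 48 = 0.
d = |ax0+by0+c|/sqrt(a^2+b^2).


|5*(-2) + 9*6 - 48| = |-4| = 4
sqrt(25 + 81) = sqrt(106) = 10.2956
d = 4/sqrt(106) = 0.3885

0.3885


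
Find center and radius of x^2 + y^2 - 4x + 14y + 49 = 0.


h = -D/2 = 4/2 = 2
k = -E/2 = -14/2 = -7
r^2 = h^2 + k^2 - F = 4 + 49 - 49 = 4
r = 2

Center (2, -7), radius = 2


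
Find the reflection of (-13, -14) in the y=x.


Reflection rule for y=x: (y, x)
(-13, -14) -> (-14, -13)

(-14, -13)


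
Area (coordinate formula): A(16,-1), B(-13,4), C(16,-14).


16*(4+ 14) = 288
-13*(-14+ 1) = 169
16*(-1-4) = -80
sum = 377
Area = |377|/2 = 188.5000

188.5000 sq units


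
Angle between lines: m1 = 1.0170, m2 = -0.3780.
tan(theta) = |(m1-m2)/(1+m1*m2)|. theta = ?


m1-m2 = 1.395
1+m1*m2 = 0.615574
tan(theta) = |1.395/0.615574| = 2.266178
theta = arctan(|1.395/0.615574|) = 66.1895 degrees (acute angle)

66.1895 degrees


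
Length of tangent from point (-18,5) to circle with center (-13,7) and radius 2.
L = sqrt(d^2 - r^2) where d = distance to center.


d = sqrt((-18+ 13)^2 + (5-7)^2) = sqrt(25+4) = 5.3852
L = sqrt(29.0000 - 4) = sqrt(25.0000) = 5.0000

5.0000


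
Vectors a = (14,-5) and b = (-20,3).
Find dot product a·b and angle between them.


a·b = 14*(-20) - 5*3 = -280 - 15 = -295
|a| = sqrt(196+25) = 14.8661
|b| = sqrt(400+9) = 20.2237
cos(theta) = -295/(sqrt(221)*sqrt(409)) = -295/sqrt(90389) = -0.981215
theta = arccos(-295/sqrt(90389)) = 168.8769 degrees

a·b = -295, theta = 168.8769 deg


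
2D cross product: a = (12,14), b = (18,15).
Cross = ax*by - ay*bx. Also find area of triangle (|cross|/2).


cross = 12*15 - 14*18 = 180 - 252 = -72
Triangle area = |-72|/2 = 72/2 = 36.0000

cross = -72, triangle area = 36.0000


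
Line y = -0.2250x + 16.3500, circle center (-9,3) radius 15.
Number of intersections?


Substitute y = -0.2250x + 16.3500: (x+ 9)^2 + (-0.2250x+16.3500-3)^2 = 225
Expand to Ax^2 + Bx + C = 0, where b-k = 13.35
A = 1+m^2 = 1.050625
B = 2(m(b-k) - h) = 2(-0.2250*13.35 + 9) = 11.9925
C = h^2 + (b-k)^2 - r^2 = 81 + 178.2225 - 225 = 34.2225
disc = B^2-4AC = 143.8201 - 143.8201 = 0
disc = 0

1 intersection point (tangent)


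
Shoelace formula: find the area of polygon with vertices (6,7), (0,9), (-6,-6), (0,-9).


sum(xi*y_{i+1}) = 6*9 + 0*(-6) - 6*(-9) + 0*7 = 108
sum(yi*x_{i+1}) = 7*0 + 9*(-6) - 6*0 - 9*6 = -108
Area = |108 + 108|/2 = 216/2 = 108.0000

108.0000 sq units


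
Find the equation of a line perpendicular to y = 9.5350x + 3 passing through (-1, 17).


Perpendicular slope = -1/m1 = -1/9.5350 = -0.1049
b2 = y0 - m2*x0 = 17 - 1/9.5350 = 17 - 0.1049 = 16.8951

y = -0.1049x + 16.8951


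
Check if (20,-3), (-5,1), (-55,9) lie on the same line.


20*(1-9) - 5*(9+ 3) - 55*(-3-1)
= -160 - 60 + 220 = 0

Yes, collinear (determinant = 0)


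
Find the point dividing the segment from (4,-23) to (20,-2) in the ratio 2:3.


Px = (2*20 + 3*4)/5 = 52/5 = 10.4000
Py = (2*(-2) + 3*(-23))/5 = -73/5 = -14.6000

P = (10.4000, -14.6000)


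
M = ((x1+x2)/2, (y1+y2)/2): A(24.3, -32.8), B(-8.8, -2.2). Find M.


Mx = (24.3 - 8.8)/2 = 15.5/2 = 7.7500
My = (-32.8 - 2.2)/2 = -35.0/2 = -17.5000

(7.7500, -17.5000)


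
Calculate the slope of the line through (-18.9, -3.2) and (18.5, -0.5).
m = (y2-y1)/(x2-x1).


dy = -0.5 + 3.2 = 2.7
dx = 18.5 + 18.9 = 37.4
m = 2.7/37.4 = 0.0722

m = 0.0722


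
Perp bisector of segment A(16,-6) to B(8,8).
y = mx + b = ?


Midpoint = (12, 1)
Slope of AB = dy/dx = 14/(-8) = -1.7500
Perp slope = -dx/dy = 8/14 = 0.5714
b = My - (perp slope)*Mx = 1 + (-8*12)/14 = 1 - 6.8571 = -5.8571

y = 0.5714x - 5.8571


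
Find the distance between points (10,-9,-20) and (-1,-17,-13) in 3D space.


dx=-11, dy=-8, dz=7
d = sqrt(121+64+49) = sqrt(234) = 15.2971

15.2971


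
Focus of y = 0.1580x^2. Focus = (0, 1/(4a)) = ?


a = 0.1580
4a = 0.6320
focus = (0, 1/0.6320) = (0, 1.5823)

Focus = (0, 1.5823)


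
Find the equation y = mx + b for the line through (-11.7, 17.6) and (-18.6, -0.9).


m = (-18.5)/(-6.9) = 2.6812
b = y1 - m*x1 = 17.6 - (-18.5*(-11.7))/(-6.9) = 17.6 + 31.3696 = 48.9696

y = 2.6812x + 48.9696


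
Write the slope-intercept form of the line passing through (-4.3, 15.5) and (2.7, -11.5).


m = (-27.0)/(7.0) = -3.8571
b = y1 - m*x1 = 15.5 - (-27.0*(-4.3))/(7.0) = 15.5 - 16.5857 = -1.0857

y = -3.8571x - 1.0857


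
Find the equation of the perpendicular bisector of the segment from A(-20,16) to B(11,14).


Midpoint = (-4.5, 15)
Slope of AB = dy/dx = -2/31 = -0.0645
Perp slope = -dx/dy = 31/2 = 15.5000
b = My - (perp slope)*Mx = 15 + (31*(-4.5))/(-2) = 15 + 69.7500 = 84.7500

y = 15.5000x + 84.7500


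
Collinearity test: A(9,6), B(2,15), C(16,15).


9*(15-15) + 2*(15-6) + 16*(6-15)
= 0 + 18 - 144 = -126

No, not collinear (determinant = -126)


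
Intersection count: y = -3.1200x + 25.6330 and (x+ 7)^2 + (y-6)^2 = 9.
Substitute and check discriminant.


Substitute y = -3.1200x + 25.6330: (x+ 7)^2 + (-3.1200x+25.6330-6)^2 = 9
Expand to Ax^2 + Bx + C = 0, where b-k = 19.633
A = 1+m^2 = 10.7344
B = 2(m(b-k) - h) = 2(-3.1200*19.633 + 7) = -108.50992
C = h^2 + (b-k)^2 - r^2 = 49 + 385.454689 - 9 = 425.454689
disc = B^2-4AC = 11774.4027 - 18268.0033 = -6493.6006
disc < 0

0 intersection points


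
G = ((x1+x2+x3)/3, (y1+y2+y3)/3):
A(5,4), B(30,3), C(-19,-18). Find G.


Gx = (5+30- 19)/3 = 16/3 = 5.3333
Gy = (4+3- 18)/3 = -11/3 = -3.6667

G = (5.3333, -3.6667)


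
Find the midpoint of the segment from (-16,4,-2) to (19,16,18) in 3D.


Mx = (-16+19)/2 = 1.5000
My = (4+16)/2 = 10.0000
Mz = (-2+18)/2 = 8.0000

M = (1.5000, 10.0000, 8.0000)


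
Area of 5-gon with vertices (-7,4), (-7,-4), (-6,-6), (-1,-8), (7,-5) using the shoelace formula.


sum(xi*y_{i+1}) = -7*(-4) - 7*(-6) - 6*(-8) - 1*(-5) + 7*4 = 151
sum(yi*x_{i+1}) = 4*(-7) - 4*(-6) - 6*(-1) - 8*7 - 5*(-7) = -19
Area = |151 + 19|/2 = 170/2 = 85.0000

85.0000 sq units


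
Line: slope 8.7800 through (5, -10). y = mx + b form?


y + 10 = 8.7800(x - 5)
y = 8.7800x - 10 - 8.7800*5
y = 8.7800x - 53.9000

y = 8.7800x - 53.9000


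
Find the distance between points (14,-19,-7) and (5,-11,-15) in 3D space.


dx=-9, dy=8, dz=-8
d = sqrt(81+64+64) = sqrt(209) = 14.4568

14.4568


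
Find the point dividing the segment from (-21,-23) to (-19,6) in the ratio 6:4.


Px = (6*(-19) + 4*(-21))/10 = -198/10 = -19.8000
Py = (6*6 + 4*(-23))/10 = -56/10 = -5.6000

P = (-19.8000, -5.6000)


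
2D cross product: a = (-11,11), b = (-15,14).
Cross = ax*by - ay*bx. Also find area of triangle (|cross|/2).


cross = -11*14 - 11*(-15) = -154 + 165 = 11
Triangle area = |11|/2 = 11/2 = 5.5000

cross = 11, triangle area = 5.5000


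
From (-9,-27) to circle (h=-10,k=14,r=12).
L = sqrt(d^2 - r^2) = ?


d = sqrt((-9+ 10)^2 + (-27-14)^2) = sqrt(1+1681) = 41.0122
L = sqrt(1682.0000 - 144) = sqrt(1538.0000) = 39.2173

39.2173


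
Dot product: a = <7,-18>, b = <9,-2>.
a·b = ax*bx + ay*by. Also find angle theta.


a·b = 7*9 - 18*(-2) = 63 + 36 = 99
|a| = sqrt(49+324) = 19.3132
|b| = sqrt(81+4) = 9.2195
cos(theta) = 99/(sqrt(373)*sqrt(85)) = 99/sqrt(31705) = 0.555996
theta = arccos(99/sqrt(31705)) = 56.2207 degrees

a·b = 99, theta = 56.2207 deg


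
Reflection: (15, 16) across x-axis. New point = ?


Reflection rule for x-axis: (x, -y)
(15, 16) -> (15, -16)

(15, -16)


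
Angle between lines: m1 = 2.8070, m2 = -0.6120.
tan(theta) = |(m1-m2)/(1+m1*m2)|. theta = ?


m1-m2 = 3.419
1+m1*m2 = -0.717884
tan(theta) = |3.419/(-0.717884)| = 4.762608
theta = arctan(|3.419/(-0.717884)|) = 78.1419 degrees (acute angle)

78.1419 degrees


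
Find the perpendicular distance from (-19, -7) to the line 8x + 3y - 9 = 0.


|8*(-19) + 3*(-7) - 9| = |-182| = 182
sqrt(64 + 9) = sqrt(73) = 8.5440
d = 182/sqrt(73) = 21.3015

21.3015


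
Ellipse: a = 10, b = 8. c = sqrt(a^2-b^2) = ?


c^2 = 10^2 - 8^2 = 100 - 64 = 36
c = sqrt(36) = 6.0000

c = 6.0000


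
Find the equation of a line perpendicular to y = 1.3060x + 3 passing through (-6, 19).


Perpendicular slope = -1/m1 = -1/1.3060 = -0.7657
b2 = y0 - m2*x0 = 19 - 6/1.3060 = 19 - 4.5942 = 14.4058

y = -0.7657x + 14.4058


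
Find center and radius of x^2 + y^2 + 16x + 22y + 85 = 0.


h = -D/2 = -16/2 = -8
k = -E/2 = -22/2 = -11
r^2 = h^2 + k^2 - F = 64 + 121 - 85 = 100
r = 10

Center (-8, -11), radius = 10


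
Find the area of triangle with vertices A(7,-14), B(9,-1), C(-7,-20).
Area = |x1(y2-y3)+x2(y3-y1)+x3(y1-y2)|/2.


7*(-1+ 20) = 133
9*(-20+ 14) = -54
-7*(-14+ 1) = 91
sum = 170
Area = |170|/2 = 85.0000

85.0000 sq units


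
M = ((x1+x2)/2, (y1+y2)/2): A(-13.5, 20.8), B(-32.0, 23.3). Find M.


Mx = (-13.5 - 32.0)/2 = -45.5/2 = -22.7500
My = (20.8 + 23.3)/2 = 44.1/2 = 22.0500

(-22.7500, 22.0500)


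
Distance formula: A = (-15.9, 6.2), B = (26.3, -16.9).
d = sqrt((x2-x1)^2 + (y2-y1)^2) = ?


dx = 26.3 + 15.9 = 42.2
dy = -16.9 - 6.2 = -23.1
d = sqrt(1780.84 + 533.61) = sqrt(2314.45) = 48.1087

48.1087


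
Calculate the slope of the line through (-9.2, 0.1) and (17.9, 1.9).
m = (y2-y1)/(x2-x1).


dy = 1.9 - 0.1 = 1.8
dx = 17.9 + 9.2 = 27.1
m = 1.8/27.1 = 0.0664

m = 0.0664


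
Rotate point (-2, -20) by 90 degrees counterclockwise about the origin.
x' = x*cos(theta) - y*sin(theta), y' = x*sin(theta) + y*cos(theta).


cos(90) = 0, sin(90) = 1
x' = -2*0 + 20*1 = 20
y' = -2*1 - 20*0 = -2

(20, -2)


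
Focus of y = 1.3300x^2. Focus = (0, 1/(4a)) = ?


a = 1.3300
4a = 5.3200
focus = (0, 1/5.3200) = (0, 0.1880)

Focus = (0, 0.1880)


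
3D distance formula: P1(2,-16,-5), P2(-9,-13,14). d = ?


dx=-11, dy=3, dz=19
d = sqrt(121+9+361) = sqrt(491) = 22.1585

22.1585


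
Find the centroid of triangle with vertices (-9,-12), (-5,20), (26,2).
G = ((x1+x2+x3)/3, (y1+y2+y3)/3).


Gx = (-9- 5+26)/3 = 12/3 = 4.0000
Gy = (-12+20+2)/3 = 10/3 = 3.3333

G = (4.0000, 3.3333)


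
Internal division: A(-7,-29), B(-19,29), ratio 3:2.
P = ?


Px = (3*(-19) + 2*(-7))/5 = -71/5 = -14.2000
Py = (3*29 + 2*(-29))/5 = 29/5 = 5.8000

P = (-14.2000, 5.8000)


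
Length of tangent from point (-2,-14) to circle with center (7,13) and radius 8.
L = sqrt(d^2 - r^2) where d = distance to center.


d = sqrt((-2-7)^2 + (-14-13)^2) = sqrt(81+729) = 28.4605
L = sqrt(810.0000 - 64) = sqrt(746.0000) = 27.3130

27.3130


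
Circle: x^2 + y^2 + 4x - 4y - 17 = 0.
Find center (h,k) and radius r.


h = -D/2 = -4/2 = -2
k = -E/2 = 4/2 = 2
r^2 = h^2 + k^2 - F = 4 + 4 + 17 = 25
r = 5

Center (-2, 2), radius = 5


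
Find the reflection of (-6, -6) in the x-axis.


Reflection rule for x-axis: (x, -y)
(-6, -6) -> (-6, 6)

(-6, 6)


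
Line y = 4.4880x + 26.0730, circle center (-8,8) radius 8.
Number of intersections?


Substitute y = 4.4880x + 26.0730: (x+ 8)^2 + (4.4880x+26.0730-8)^2 = 64
Expand to Ax^2 + Bx + C = 0, where b-k = 18.073
A = 1+m^2 = 21.142144
B = 2(m(b-k) - h) = 2(4.4880*18.073 + 8) = 178.223248
C = h^2 + (b-k)^2 - r^2 = 64 + 326.633329 - 64 = 326.633329
disc = B^2-4AC = 31763.5261 - 27622.9155 = 4140.6106
disc > 0

2 intersection points


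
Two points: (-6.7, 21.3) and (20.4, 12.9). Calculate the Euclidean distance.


dx = 20.4 + 6.7 = 27.1
dy = 12.9 - 21.3 = -8.4
d = sqrt(734.41 + 70.56) = sqrt(804.97) = 28.3720

28.3720
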